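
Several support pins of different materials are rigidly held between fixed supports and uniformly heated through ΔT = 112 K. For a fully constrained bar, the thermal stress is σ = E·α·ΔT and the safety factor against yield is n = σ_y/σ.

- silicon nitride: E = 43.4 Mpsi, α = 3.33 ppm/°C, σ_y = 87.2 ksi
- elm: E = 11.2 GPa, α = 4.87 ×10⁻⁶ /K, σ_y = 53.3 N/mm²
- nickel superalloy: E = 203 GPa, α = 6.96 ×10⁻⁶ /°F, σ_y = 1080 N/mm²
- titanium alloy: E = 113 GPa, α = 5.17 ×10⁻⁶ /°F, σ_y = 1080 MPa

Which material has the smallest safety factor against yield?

nickel superalloy

In consistent units (E in GPa, α in ×10⁻⁶/K, σ_y in MPa):
  silicon nitride: E = 299.2, α = 3.33, σ_y = 601.2 → σ = 112 MPa, n = 5.39
  elm: E = 11.20, α = 4.87, σ_y = 53.30 → σ = 6.11 MPa, n = 8.72
  nickel superalloy: E = 203.0, α = 12.5, σ_y = 1080 → σ = 285 MPa, n = 3.79
  titanium alloy: E = 113.0, α = 9.31, σ_y = 1080 → σ = 118 MPa, n = 9.17
The minimum is nickel superalloy at n = 3.79.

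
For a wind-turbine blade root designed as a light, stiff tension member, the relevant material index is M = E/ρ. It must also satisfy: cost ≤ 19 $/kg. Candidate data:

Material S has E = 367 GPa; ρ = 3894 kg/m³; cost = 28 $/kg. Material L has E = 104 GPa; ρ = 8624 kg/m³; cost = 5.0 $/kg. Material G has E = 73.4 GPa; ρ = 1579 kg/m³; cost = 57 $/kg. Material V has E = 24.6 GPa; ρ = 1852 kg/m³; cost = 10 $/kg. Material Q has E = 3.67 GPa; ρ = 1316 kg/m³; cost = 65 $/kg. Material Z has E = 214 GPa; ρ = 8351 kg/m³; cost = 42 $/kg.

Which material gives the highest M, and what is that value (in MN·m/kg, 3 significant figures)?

Screen on constraints: cost ≤ 19 $/kg. Survivors: material L, material V.
Computing M directly (units already consistent):
  material V: M = 13.3 MN·m/kg
  material L: M = 12.1 MN·m/kg
Material V has the largest M.

material V, M = 13.3 MN·m/kg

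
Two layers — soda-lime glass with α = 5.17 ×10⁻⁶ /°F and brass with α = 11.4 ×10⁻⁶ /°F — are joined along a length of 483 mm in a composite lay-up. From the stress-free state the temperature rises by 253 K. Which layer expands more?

soda-lime glass: α = 5.17×10⁻⁶/°F × 9/5 = 9.31×10⁻⁶/K.
brass: α = 11.4×10⁻⁶/°F × 9/5 = 20.5×10⁻⁶/K.
α(soda-lime glass) = 9.31×10⁻⁶/K vs α(brass) = 20.5×10⁻⁶/K.
Higher α expands more for the same ΔT: brass.

brass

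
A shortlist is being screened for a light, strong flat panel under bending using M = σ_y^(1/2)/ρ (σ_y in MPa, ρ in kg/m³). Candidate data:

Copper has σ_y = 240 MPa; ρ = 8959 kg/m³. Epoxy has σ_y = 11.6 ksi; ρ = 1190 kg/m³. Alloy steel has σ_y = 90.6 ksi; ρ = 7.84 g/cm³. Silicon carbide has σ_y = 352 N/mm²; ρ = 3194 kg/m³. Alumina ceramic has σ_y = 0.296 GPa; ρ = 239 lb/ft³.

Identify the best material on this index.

epoxy

Convert each candidate to consistent units, then evaluate M:
  copper: σ_y = 240.0 MPa, ρ = 8959 kg/m³
  epoxy: σ_y = 79.98 MPa, ρ = 1190 kg/m³
  alloy steel: σ_y = 624.7 MPa, ρ = 7840 kg/m³
  silicon carbide: σ_y = 352.0 MPa, ρ = 3194 kg/m³
  alumina ceramic: σ_y = 296.0 MPa, ρ = 3828 kg/m³
  epoxy: M = 7.52×10⁻³
  silicon carbide: M = 5.87×10⁻³
  alumina ceramic: M = 4.49×10⁻³
  alloy steel: M = 3.19×10⁻³
  copper: M = 1.73×10⁻³
Epoxy has the largest M.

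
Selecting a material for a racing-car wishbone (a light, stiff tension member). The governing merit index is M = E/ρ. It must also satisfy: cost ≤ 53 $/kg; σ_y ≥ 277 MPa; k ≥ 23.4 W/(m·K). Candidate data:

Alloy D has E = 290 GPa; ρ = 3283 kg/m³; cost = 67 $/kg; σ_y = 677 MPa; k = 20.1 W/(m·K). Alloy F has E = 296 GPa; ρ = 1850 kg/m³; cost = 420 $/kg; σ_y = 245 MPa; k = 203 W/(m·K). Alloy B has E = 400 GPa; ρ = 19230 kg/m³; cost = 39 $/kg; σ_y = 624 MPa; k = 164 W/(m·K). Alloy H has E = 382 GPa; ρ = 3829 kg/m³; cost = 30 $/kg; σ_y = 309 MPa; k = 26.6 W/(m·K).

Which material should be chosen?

Screen on constraints: cost ≤ 53 $/kg; σ_y ≥ 277 MPa; k ≥ 23.4 W/(m·K). Survivors: alloy B, alloy H.
Computing M directly (units already consistent):
  alloy H: M = 99.8 MN·m/kg
  alloy B: M = 20.8 MN·m/kg
Alloy H ranks first.

alloy H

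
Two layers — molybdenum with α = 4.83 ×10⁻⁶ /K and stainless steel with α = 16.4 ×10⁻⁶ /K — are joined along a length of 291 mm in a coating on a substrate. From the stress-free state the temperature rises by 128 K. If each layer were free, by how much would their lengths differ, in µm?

Δα = |4.83 − 16.4|×10⁻⁶/K = 11.6×10⁻⁶/K.
ΔL_mismatch = Δα·L·ΔT = 11.6×10⁻⁶ × 291.0 mm × 128.0 K = 431 µm.

431 µm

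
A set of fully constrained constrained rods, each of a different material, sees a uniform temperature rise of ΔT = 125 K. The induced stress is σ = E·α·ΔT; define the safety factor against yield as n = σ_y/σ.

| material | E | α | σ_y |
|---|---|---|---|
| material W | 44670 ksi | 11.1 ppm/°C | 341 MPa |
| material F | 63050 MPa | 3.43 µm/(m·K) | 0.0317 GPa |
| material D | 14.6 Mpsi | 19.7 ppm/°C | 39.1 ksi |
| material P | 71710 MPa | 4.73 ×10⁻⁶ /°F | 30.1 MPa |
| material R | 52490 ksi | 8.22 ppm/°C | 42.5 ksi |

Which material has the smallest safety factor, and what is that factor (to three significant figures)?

material P, n = 0.394

In consistent units (E in GPa, α in ×10⁻⁶/K, σ_y in MPa):
  material W: E = 308.0, α = 11.1, σ_y = 341.0 → σ = 427 MPa, n = 0.798
  material F: E = 63.05, α = 3.43, σ_y = 31.70 → σ = 27.0 MPa, n = 1.17
  material D: E = 100.7, α = 19.7, σ_y = 269.6 → σ = 248 MPa, n = 1.09
  material P: E = 71.71, α = 8.51, σ_y = 30.10 → σ = 76.3 MPa, n = 0.394
  material R: E = 361.9, α = 8.22, σ_y = 293.0 → σ = 372 MPa, n = 0.788
Material P has the lowest safety factor, n = 0.394.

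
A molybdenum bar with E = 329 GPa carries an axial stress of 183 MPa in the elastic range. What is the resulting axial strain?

ε = σ/E = 183 / 329000 = 5.56×10⁻⁴.

5.56×10⁻⁴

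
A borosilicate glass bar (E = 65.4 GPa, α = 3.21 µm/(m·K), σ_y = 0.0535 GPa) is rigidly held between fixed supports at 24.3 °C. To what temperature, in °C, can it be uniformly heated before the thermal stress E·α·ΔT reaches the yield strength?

σ_y = 0.0535 GPa = 53.50 MPa.
E·α·ΔT = 53.50 MPa ⇒ ΔT = 53.50 / (65.40×10³ × 3.21×10⁻⁶) = 254.8 K.
T = 24.3 + 254.8 = 279.1 °C.

279 °C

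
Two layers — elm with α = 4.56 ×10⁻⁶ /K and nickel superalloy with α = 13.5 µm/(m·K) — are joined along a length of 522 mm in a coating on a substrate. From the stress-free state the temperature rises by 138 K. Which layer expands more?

nickel superalloy

α(elm) = 4.56×10⁻⁶/K vs α(nickel superalloy) = 13.5×10⁻⁶/K.
Higher α expands more for the same ΔT: nickel superalloy.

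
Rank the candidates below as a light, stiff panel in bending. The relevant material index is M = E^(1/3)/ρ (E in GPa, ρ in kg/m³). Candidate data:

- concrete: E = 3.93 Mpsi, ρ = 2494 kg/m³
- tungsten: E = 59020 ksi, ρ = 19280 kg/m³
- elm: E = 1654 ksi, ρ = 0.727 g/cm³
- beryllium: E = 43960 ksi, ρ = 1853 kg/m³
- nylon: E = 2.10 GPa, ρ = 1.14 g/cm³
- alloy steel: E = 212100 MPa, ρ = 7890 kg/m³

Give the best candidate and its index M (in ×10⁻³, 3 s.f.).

beryllium, M = 3.63×10⁻³

Normalizing units and computing the index:
  concrete: E = 27.10 GPa, ρ = 2494 kg/m³
  tungsten: E = 406.9 GPa, ρ = 19280 kg/m³
  elm: E = 11.40 GPa, ρ = 727.0 kg/m³
  beryllium: E = 303.1 GPa, ρ = 1853 kg/m³
  nylon: E = 2.100 GPa, ρ = 1140 kg/m³
  alloy steel: E = 212.1 GPa, ρ = 7890 kg/m³
  beryllium: M = 3.63×10⁻³
  elm: M = 3.10×10⁻³
  concrete: M = 1.20×10⁻³
  nylon: M = 1.12×10⁻³
  alloy steel: M = 0.756×10⁻³
  tungsten: M = 0.384×10⁻³
The maximum is for beryllium.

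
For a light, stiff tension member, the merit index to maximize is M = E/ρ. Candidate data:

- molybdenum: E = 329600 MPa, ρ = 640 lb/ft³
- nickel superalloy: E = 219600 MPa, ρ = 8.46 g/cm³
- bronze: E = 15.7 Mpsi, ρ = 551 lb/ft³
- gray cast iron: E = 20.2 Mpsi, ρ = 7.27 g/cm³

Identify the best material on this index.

molybdenum

Normalizing units and computing the index:
  molybdenum: E = 329.6 GPa, ρ = 10250 kg/m³
  nickel superalloy: E = 219.6 GPa, ρ = 8460 kg/m³
  bronze: E = 108.2 GPa, ρ = 8826 kg/m³
  gray cast iron: E = 139.3 GPa, ρ = 7270 kg/m³
  molybdenum: M = 32.2 MN·m/kg
  nickel superalloy: M = 26.0 MN·m/kg
  gray cast iron: M = 19.2 MN·m/kg
  bronze: M = 12.3 MN·m/kg
The maximum is for molybdenum.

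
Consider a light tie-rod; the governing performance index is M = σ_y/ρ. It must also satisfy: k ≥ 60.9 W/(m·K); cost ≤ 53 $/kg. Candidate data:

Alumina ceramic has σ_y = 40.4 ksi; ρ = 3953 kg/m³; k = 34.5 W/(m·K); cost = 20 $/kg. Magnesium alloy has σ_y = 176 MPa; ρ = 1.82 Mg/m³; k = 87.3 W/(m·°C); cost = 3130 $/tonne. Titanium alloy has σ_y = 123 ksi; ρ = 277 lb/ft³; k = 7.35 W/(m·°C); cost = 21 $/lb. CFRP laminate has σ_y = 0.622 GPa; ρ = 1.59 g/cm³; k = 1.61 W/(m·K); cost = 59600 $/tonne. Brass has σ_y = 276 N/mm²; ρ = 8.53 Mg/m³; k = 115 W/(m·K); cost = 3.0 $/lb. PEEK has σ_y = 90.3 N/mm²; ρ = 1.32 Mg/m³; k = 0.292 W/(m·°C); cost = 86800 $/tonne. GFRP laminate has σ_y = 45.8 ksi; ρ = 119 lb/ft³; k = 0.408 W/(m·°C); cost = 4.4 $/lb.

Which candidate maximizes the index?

magnesium alloy

Screen on constraints: k ≥ 60.9 W/(m·K); cost ≤ 53 $/kg. Survivors: magnesium alloy, brass.
Putting every candidate on a common basis:
  magnesium alloy: σ_y = 176.0 MPa, ρ = 1820 kg/m³
  brass: σ_y = 276.0 MPa, ρ = 8530 kg/m³
  magnesium alloy: M = 96.7 kN·m/kg
  brass: M = 32.4 kN·m/kg
Magnesium alloy has the largest M.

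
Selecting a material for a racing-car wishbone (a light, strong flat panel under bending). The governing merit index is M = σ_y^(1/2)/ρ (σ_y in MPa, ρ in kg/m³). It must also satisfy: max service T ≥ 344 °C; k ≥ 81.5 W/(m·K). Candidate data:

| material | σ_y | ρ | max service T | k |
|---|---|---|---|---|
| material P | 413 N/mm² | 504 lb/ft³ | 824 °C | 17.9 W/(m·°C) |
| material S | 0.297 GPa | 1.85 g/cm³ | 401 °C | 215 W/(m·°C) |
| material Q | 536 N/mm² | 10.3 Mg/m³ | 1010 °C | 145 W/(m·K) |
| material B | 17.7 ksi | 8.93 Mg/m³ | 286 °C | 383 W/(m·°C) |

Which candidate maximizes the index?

material S

Screen on constraints: max service T ≥ 344 °C; k ≥ 81.5 W/(m·K). Survivors: material S, material Q.
Normalizing units and computing the index:
  material S: σ_y = 297.0 MPa, ρ = 1850 kg/m³
  material Q: σ_y = 536.0 MPa, ρ = 10300 kg/m³
  material S: M = 9.32×10⁻³
  material Q: M = 2.25×10⁻³
Highest index: material S.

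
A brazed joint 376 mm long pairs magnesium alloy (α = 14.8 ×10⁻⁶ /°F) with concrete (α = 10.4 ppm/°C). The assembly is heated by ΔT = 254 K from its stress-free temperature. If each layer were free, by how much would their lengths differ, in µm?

1550 µm

magnesium alloy: α = 14.8×10⁻⁶/°F × 9/5 = 26.6×10⁻⁶/K.
Δα = |26.6 − 10.4|×10⁻⁶/K = 16.2×10⁻⁶/K.
ΔL_mismatch = Δα·L·ΔT = 16.2×10⁻⁶ × 376.0 mm × 254.0 K = 1550 µm.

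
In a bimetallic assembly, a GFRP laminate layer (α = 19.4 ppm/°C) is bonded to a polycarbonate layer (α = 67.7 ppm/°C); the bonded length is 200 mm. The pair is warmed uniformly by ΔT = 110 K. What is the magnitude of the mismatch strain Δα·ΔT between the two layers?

Δα = |19.4 − 67.7|×10⁻⁶/K = 48.3×10⁻⁶/K.
Mismatch strain = Δα·ΔT = 48.3×10⁻⁶ × 110.0 = 5.31×10⁻³.

5.31×10⁻³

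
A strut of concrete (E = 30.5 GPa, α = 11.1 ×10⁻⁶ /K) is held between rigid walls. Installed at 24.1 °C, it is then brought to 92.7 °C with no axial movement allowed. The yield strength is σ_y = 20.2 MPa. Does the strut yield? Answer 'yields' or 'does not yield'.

yields

ΔT = 68.60 K. Constrained thermal stress σ = E·α·ΔT = 30.50×10³ MPa × 11.1×10⁻⁶ × 68.60 = 23.2 MPa (compressive).
Compare to σ_y = 20.2 MPa: σ ≥ σ_y, so it yields.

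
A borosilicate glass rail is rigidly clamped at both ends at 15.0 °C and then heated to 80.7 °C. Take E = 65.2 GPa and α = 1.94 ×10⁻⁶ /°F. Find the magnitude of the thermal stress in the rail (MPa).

α = 1.94×10⁻⁶/°F × 9/5 = 3.49×10⁻⁶/K.
ΔT = 65.70 K. Constrained thermal stress σ = E·α·ΔT = 65.20×10³ MPa × 3.49×10⁻⁶ × 65.70 = 15.0 MPa (compressive).

15.0 MPa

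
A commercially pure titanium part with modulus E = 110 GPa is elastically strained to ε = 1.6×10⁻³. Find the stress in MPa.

σ = E·ε = 110000 MPa × 1.6×10⁻³ = 176 MPa.

176 MPa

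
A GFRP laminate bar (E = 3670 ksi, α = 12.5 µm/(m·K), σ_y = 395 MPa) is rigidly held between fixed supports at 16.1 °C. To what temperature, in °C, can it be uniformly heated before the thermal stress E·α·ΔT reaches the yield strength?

E = 3670 ksi = 25.30 GPa.
E·α·ΔT = 395.0 MPa ⇒ ΔT = 395.0 / (25.30×10³ × 12.5×10⁻⁶) = 1249 K.
T = 16.1 + 1249 = 1265 °C.

1260 °C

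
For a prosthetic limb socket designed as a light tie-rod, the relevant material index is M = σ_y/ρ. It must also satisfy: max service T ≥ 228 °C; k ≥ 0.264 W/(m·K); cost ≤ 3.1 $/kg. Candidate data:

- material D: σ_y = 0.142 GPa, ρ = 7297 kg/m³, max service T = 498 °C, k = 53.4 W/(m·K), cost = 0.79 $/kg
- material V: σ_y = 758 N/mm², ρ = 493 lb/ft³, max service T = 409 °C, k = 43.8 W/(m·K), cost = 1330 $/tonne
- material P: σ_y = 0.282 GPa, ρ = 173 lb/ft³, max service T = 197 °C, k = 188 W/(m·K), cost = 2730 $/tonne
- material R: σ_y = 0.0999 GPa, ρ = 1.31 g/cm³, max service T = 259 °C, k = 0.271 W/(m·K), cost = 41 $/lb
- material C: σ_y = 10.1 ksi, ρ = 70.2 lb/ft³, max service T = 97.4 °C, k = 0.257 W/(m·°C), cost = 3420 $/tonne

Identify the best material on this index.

Screen on constraints: max service T ≥ 228 °C; k ≥ 0.264 W/(m·K); cost ≤ 3.1 $/kg. Survivors: material D, material V.
Putting every candidate on a common basis:
  material D: σ_y = 142.0 MPa, ρ = 7297 kg/m³
  material V: σ_y = 758.0 MPa, ρ = 7897 kg/m³
  material V: M = 96.0 kN·m/kg
  material D: M = 19.5 kN·m/kg
Material V has the largest M.

material V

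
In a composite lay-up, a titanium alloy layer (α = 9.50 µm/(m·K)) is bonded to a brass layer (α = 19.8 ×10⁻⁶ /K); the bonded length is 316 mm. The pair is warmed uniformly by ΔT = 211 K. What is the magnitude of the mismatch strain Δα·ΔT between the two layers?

Δα = |9.50 − 19.8|×10⁻⁶/K = 10.3×10⁻⁶/K.
Mismatch strain = Δα·ΔT = 10.3×10⁻⁶ × 211.0 = 2.17×10⁻³.

2.17×10⁻³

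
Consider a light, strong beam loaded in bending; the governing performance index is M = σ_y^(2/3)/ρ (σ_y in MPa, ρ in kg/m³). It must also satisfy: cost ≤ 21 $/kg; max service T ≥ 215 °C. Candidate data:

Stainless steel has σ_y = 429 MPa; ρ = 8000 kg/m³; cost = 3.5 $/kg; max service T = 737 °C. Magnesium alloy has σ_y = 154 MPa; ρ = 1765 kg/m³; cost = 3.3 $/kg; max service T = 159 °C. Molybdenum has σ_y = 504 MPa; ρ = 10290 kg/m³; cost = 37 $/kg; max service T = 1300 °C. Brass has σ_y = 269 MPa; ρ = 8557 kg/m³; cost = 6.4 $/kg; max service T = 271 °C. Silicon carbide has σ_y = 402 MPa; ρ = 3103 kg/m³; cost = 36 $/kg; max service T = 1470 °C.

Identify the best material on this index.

stainless steel

Screen on constraints: cost ≤ 21 $/kg; max service T ≥ 215 °C. Survivors: stainless steel, brass.
Computing M directly (units already consistent):
  stainless steel: M = 7.11×10⁻³
  brass: M = 4.87×10⁻³
Highest index: stainless steel.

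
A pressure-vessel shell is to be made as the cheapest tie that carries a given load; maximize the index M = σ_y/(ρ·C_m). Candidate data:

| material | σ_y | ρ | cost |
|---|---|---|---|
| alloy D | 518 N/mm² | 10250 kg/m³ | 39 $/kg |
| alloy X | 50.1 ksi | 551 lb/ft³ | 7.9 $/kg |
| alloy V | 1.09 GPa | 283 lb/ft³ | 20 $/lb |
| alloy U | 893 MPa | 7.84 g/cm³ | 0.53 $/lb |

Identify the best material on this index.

Putting every candidate on a common basis:
  alloy D: σ_y = 518.0 MPa, ρ = 10250 kg/m³, cost = 39.00 $/kg
  alloy X: σ_y = 345.4 MPa, ρ = 8826 kg/m³, cost = 7.900 $/kg
  alloy V: σ_y = 1090 MPa, ρ = 4533 kg/m³, cost = 44.09 $/kg
  alloy U: σ_y = 893.0 MPa, ρ = 7840 kg/m³, cost = 1.168 $/kg
  alloy U: M = 97.5 kN·m per $
  alloy V: M = 5.45 kN·m per $
  alloy X: M = 4.95 kN·m per $
  alloy D: M = 1.30 kN·m per $
Alloy U ranks first.

alloy U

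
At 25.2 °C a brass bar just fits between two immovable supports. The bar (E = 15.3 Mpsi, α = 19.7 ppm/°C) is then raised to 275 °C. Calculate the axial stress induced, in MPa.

E = 15.3 Mpsi = 105.5 GPa.
ΔT = 249.8 K. Constrained thermal stress σ = E·α·ΔT = 105.5×10³ MPa × 19.7×10⁻⁶ × 249.8 = 519 MPa (compressive).

519 MPa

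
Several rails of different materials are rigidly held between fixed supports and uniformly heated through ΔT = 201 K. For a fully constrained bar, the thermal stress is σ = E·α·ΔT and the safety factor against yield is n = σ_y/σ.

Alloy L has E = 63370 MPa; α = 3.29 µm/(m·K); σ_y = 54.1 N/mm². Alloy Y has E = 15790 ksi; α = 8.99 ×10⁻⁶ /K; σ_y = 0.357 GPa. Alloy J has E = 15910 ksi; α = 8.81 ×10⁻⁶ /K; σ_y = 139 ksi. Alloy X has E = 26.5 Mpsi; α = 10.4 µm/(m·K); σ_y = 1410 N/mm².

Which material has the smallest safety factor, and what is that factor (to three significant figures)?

alloy L, n = 1.29

Converting E to GPa, α to ×10⁻⁶/K, σ_y to MPa, then σ and n for each:
  alloy L: E = 63.37, α = 3.29, σ_y = 54.10 → σ = 41.9 MPa, n = 1.29
  alloy Y: E = 108.9, α = 8.99, σ_y = 357.0 → σ = 197 MPa, n = 1.81
  alloy J: E = 109.7, α = 8.81, σ_y = 958.4 → σ = 194 MPa, n = 4.93
  alloy X: E = 182.7, α = 10.4, σ_y = 1410 → σ = 382 MPa, n = 3.69
The minimum is alloy L at n = 1.29.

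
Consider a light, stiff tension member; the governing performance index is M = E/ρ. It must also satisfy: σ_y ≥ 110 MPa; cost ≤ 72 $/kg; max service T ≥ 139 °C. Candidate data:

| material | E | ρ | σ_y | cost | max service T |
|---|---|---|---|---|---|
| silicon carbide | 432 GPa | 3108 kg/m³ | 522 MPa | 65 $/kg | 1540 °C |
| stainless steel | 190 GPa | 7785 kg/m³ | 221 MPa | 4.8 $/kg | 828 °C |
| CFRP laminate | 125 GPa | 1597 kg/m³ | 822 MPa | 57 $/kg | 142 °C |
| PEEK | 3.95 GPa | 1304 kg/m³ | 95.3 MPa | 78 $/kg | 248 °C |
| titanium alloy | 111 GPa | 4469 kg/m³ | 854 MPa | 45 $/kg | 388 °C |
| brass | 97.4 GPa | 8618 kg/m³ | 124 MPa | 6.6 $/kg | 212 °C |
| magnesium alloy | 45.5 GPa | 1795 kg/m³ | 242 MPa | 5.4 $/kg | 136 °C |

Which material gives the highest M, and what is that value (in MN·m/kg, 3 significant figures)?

silicon carbide, M = 139 MN·m/kg

Screen on constraints: σ_y ≥ 110 MPa; cost ≤ 72 $/kg; max service T ≥ 139 °C. Survivors: silicon carbide, stainless steel, CFRP laminate, titanium alloy, brass.
Evaluate M for each candidate:
  silicon carbide: M = 139 MN·m/kg
  CFRP laminate: M = 78.3 MN·m/kg
  titanium alloy: M = 24.8 MN·m/kg
  stainless steel: M = 24.4 MN·m/kg
  brass: M = 11.3 MN·m/kg
The maximum is for silicon carbide.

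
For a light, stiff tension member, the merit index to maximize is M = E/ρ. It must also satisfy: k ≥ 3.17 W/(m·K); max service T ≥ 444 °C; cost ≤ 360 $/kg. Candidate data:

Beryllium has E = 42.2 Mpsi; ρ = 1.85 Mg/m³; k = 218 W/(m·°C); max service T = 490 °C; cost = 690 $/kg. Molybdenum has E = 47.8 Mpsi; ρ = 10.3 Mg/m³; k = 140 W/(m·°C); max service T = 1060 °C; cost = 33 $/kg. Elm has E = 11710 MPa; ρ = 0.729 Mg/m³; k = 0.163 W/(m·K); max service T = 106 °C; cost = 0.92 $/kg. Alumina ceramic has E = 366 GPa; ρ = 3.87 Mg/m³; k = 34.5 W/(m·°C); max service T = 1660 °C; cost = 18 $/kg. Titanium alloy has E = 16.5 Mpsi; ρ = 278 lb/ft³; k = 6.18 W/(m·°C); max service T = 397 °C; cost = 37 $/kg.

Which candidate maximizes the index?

alumina ceramic

Screen on constraints: k ≥ 3.17 W/(m·K); max service T ≥ 444 °C; cost ≤ 360 $/kg. Survivors: molybdenum, alumina ceramic.
Normalizing units and computing the index:
  molybdenum: E = 329.6 GPa, ρ = 10300 kg/m³
  alumina ceramic: E = 366.0 GPa, ρ = 3870 kg/m³
  alumina ceramic: M = 94.6 MN·m/kg
  molybdenum: M = 32.0 MN·m/kg
Highest index: alumina ceramic.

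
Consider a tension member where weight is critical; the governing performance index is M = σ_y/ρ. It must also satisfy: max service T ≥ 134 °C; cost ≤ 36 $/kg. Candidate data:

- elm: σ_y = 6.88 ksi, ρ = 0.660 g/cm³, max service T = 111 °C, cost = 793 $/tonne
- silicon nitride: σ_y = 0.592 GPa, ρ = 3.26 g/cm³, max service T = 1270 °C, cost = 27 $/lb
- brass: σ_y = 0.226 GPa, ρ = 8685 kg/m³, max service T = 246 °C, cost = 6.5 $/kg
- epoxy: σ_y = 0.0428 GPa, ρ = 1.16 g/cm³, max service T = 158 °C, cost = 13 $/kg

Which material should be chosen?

Screen on constraints: max service T ≥ 134 °C; cost ≤ 36 $/kg. Survivors: brass, epoxy.
In SI units:
  brass: σ_y = 226.0 MPa, ρ = 8685 kg/m³
  epoxy: σ_y = 42.80 MPa, ρ = 1160 kg/m³
  epoxy: M = 36.9 kN·m/kg
  brass: M = 26.0 kN·m/kg
The maximum is for epoxy.

epoxy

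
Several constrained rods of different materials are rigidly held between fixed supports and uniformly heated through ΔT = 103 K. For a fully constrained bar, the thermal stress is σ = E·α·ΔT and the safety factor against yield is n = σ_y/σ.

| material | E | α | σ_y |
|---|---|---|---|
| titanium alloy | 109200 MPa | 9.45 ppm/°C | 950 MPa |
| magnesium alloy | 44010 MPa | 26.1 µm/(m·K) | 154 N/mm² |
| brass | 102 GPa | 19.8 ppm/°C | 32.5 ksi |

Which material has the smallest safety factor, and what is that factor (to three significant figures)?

In consistent units (E in GPa, α in ×10⁻⁶/K, σ_y in MPa):
  titanium alloy: E = 109.2, α = 9.45, σ_y = 950.0 → σ = 106 MPa, n = 8.94
  magnesium alloy: E = 44.01, α = 26.1, σ_y = 154.0 → σ = 118 MPa, n = 1.30
  brass: E = 102.0, α = 19.8, σ_y = 224.1 → σ = 208 MPa, n = 1.08
Brass has the lowest safety factor, n = 1.08.

brass, n = 1.08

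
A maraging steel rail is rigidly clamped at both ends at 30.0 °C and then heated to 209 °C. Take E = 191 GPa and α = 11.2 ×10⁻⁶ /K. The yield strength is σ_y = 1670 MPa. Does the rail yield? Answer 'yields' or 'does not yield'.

ΔT = 179.0 K. Constrained thermal stress σ = E·α·ΔT = 191.0×10³ MPa × 11.2×10⁻⁶ × 179.0 = 383 MPa (compressive).
Compare to σ_y = 1670 MPa: σ < σ_y, so it does not yield.

does not yield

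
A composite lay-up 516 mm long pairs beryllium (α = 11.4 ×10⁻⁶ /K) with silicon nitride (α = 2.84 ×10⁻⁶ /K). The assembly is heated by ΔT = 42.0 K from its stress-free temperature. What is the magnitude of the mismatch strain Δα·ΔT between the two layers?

Δα = |11.4 − 2.84|×10⁻⁶/K = 8.56×10⁻⁶/K.
Mismatch strain = Δα·ΔT = 8.56×10⁻⁶ × 42.0 = 3.60×10⁻⁴.

3.60×10⁻⁴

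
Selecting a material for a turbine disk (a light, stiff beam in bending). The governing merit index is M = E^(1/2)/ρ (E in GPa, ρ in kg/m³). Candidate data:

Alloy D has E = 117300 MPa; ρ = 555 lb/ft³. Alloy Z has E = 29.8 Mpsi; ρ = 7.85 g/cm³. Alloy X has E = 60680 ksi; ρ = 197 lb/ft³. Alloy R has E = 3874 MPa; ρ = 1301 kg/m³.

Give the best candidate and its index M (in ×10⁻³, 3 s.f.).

Normalizing units and computing the index:
  alloy D: E = 117.3 GPa, ρ = 8890 kg/m³
  alloy Z: E = 205.5 GPa, ρ = 7850 kg/m³
  alloy X: E = 418.4 GPa, ρ = 3156 kg/m³
  alloy R: E = 3.874 GPa, ρ = 1301 kg/m³
  alloy X: M = 6.48×10⁻³
  alloy Z: M = 1.83×10⁻³
  alloy R: M = 1.51×10⁻³
  alloy D: M = 1.22×10⁻³
Highest index: alloy X.

alloy X, M = 6.48×10⁻³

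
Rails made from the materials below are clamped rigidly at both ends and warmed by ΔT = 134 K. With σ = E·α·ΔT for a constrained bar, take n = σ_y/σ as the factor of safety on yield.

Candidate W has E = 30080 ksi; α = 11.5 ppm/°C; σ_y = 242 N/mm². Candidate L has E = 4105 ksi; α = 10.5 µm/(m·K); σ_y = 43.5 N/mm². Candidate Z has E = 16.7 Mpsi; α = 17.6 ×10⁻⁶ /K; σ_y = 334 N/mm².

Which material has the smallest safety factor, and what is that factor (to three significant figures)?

candidate W, n = 0.757

Converting E to GPa, α to ×10⁻⁶/K, σ_y to MPa, then σ and n for each:
  candidate W: E = 207.4, α = 11.5, σ_y = 242.0 → σ = 320 MPa, n = 0.757
  candidate L: E = 28.30, α = 10.5, σ_y = 43.50 → σ = 39.8 MPa, n = 1.09
  candidate Z: E = 115.1, α = 17.6, σ_y = 334.0 → σ = 272 MPa, n = 1.23
Candidate W has the lowest safety factor, n = 0.757.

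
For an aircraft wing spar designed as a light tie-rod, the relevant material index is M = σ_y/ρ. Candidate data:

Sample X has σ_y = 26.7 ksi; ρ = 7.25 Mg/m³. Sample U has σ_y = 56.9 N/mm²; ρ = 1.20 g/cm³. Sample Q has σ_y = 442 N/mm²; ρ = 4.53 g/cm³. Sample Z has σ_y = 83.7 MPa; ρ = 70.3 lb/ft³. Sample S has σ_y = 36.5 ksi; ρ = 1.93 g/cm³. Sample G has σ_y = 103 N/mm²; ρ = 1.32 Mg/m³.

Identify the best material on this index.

sample S

After converting to SI:
  sample X: σ_y = 184.1 MPa, ρ = 7250 kg/m³
  sample U: σ_y = 56.90 MPa, ρ = 1200 kg/m³
  sample Q: σ_y = 442.0 MPa, ρ = 4530 kg/m³
  sample Z: σ_y = 83.70 MPa, ρ = 1126 kg/m³
  sample S: σ_y = 251.7 MPa, ρ = 1930 kg/m³
  sample G: σ_y = 103.0 MPa, ρ = 1320 kg/m³
  sample S: M = 130 kN·m/kg
  sample Q: M = 97.6 kN·m/kg
  sample G: M = 78.0 kN·m/kg
  sample Z: M = 74.3 kN·m/kg
  sample U: M = 47.4 kN·m/kg
  sample X: M = 25.4 kN·m/kg
The maximum is for sample S.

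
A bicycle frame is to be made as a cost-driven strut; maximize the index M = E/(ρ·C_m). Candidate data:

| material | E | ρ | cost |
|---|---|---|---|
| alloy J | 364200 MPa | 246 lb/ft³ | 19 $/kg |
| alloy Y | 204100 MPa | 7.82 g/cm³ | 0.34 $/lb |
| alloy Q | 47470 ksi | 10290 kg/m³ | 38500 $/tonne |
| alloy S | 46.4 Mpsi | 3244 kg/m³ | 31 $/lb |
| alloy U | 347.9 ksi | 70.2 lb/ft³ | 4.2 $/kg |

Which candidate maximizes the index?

Convert each candidate to consistent units, then evaluate M:
  alloy J: E = 364.2 GPa, ρ = 3941 kg/m³, cost = 19.00 $/kg
  alloy Y: E = 204.1 GPa, ρ = 7820 kg/m³, cost = 0.7496 $/kg
  alloy Q: E = 327.3 GPa, ρ = 10290 kg/m³, cost = 38.50 $/kg
  alloy S: E = 319.9 GPa, ρ = 3244 kg/m³, cost = 68.34 $/kg
  alloy U: E = 2.399 GPa, ρ = 1124 kg/m³, cost = 4.200 $/kg
  alloy Y: M = 34.8 MN·m per $
  alloy J: M = 4.86 MN·m per $
  alloy S: M = 1.44 MN·m per $
  alloy Q: M = 0.826 MN·m per $
  alloy U: M = 0.508 MN·m per $
Highest index: alloy Y.

alloy Y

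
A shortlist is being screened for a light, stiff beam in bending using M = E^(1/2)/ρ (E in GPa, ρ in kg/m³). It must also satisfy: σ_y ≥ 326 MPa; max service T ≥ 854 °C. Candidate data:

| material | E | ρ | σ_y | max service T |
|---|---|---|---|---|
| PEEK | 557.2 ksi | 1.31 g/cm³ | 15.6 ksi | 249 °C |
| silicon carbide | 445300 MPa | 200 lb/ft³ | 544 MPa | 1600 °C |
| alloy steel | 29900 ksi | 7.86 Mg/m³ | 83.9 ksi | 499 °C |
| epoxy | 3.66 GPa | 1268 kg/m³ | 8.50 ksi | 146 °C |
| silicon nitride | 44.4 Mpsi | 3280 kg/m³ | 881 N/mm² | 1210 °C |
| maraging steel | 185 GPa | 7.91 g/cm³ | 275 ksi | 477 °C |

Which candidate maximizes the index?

silicon carbide

Screen on constraints: σ_y ≥ 326 MPa; max service T ≥ 854 °C. Survivors: silicon carbide, silicon nitride.
Putting every candidate on a common basis:
  silicon carbide: E = 445.3 GPa, ρ = 3204 kg/m³
  silicon nitride: E = 306.1 GPa, ρ = 3280 kg/m³
  silicon carbide: M = 6.59×10⁻³
  silicon nitride: M = 5.33×10⁻³
The maximum is for silicon carbide.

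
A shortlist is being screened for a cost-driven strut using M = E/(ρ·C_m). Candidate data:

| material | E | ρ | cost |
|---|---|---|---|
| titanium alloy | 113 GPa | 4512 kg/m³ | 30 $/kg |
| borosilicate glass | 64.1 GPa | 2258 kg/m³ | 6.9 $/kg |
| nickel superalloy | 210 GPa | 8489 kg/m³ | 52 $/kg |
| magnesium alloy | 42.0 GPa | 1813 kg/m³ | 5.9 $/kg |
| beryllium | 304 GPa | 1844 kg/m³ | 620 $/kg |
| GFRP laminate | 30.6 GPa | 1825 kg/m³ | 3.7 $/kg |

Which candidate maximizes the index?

GFRP laminate

Per-candidate index values:
  GFRP laminate: M = 4.53 MN·m per $
  borosilicate glass: M = 4.11 MN·m per $
  magnesium alloy: M = 3.93 MN·m per $
  titanium alloy: M = 0.835 MN·m per $
  nickel superalloy: M = 0.476 MN·m per $
  beryllium: M = 0.266 MN·m per $
GFRP laminate has the largest M.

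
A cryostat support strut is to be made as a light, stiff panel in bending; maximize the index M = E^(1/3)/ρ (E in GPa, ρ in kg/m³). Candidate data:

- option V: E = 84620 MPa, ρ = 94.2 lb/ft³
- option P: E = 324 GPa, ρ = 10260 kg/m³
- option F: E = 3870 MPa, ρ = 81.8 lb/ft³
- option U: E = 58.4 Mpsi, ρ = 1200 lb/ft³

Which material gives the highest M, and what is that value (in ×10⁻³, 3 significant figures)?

Convert each candidate to consistent units, then evaluate M:
  option V: E = 84.62 GPa, ρ = 1509 kg/m³
  option P: E = 324.0 GPa, ρ = 10260 kg/m³
  option F: E = 3.870 GPa, ρ = 1310 kg/m³
  option U: E = 402.7 GPa, ρ = 19220 kg/m³
  option V: M = 2.91×10⁻³
  option F: M = 1.20×10⁻³
  option P: M = 0.669×10⁻³
  option U: M = 0.384×10⁻³
Highest index: option V.

option V, M = 2.91×10⁻³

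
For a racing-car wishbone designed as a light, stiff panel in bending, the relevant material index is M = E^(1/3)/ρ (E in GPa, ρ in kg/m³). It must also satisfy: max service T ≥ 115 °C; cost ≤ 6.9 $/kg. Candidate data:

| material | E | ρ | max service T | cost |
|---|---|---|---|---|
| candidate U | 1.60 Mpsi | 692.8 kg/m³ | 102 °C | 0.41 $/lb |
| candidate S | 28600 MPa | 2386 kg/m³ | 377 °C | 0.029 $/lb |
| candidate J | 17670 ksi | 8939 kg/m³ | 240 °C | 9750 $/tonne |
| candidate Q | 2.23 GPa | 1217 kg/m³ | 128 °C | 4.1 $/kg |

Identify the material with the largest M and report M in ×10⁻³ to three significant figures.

Screen on constraints: max service T ≥ 115 °C; cost ≤ 6.9 $/kg. Survivors: candidate S, candidate Q.
Convert each candidate to consistent units, then evaluate M:
  candidate S: E = 28.60 GPa, ρ = 2386 kg/m³
  candidate Q: E = 2.230 GPa, ρ = 1217 kg/m³
  candidate S: M = 1.28×10⁻³
  candidate Q: M = 1.07×10⁻³
Highest index: candidate S.

candidate S, M = 1.28×10⁻³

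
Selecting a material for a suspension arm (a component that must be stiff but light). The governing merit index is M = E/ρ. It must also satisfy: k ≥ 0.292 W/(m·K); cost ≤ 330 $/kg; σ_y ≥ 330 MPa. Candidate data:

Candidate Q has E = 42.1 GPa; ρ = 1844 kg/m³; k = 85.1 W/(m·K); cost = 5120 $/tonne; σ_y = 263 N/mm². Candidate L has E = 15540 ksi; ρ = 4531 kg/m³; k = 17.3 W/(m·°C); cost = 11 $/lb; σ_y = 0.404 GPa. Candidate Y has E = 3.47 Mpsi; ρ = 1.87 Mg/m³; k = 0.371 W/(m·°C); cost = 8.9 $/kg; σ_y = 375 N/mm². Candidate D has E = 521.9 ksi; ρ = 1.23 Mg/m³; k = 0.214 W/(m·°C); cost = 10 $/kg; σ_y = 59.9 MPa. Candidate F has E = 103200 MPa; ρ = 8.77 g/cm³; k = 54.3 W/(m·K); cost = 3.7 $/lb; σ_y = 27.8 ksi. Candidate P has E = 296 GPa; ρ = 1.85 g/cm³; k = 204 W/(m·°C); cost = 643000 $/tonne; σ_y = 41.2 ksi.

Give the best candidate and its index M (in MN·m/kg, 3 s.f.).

candidate L, M = 23.6 MN·m/kg

Screen on constraints: k ≥ 0.292 W/(m·K); cost ≤ 330 $/kg; σ_y ≥ 330 MPa. Survivors: candidate L, candidate Y.
Normalizing units and computing the index:
  candidate L: E = 107.1 GPa, ρ = 4531 kg/m³
  candidate Y: E = 23.92 GPa, ρ = 1870 kg/m³
  candidate L: M = 23.6 MN·m/kg
  candidate Y: M = 12.8 MN·m/kg
Candidate L has the largest M.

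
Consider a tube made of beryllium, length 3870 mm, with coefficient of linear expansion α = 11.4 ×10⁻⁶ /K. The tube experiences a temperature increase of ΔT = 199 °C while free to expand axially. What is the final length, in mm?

3878.8 mm

ΔL = α·L₀·ΔT = 11.4×10⁻⁶ × 3870 mm × 199.0 K = 8.78 mm.
L = L₀ + ΔL = 3870 + 8.78 = 3878.8 mm.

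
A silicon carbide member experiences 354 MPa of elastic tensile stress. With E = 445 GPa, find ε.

ε = σ/E = 354 / 445000 = 7.96×10⁻⁴.

7.96×10⁻⁴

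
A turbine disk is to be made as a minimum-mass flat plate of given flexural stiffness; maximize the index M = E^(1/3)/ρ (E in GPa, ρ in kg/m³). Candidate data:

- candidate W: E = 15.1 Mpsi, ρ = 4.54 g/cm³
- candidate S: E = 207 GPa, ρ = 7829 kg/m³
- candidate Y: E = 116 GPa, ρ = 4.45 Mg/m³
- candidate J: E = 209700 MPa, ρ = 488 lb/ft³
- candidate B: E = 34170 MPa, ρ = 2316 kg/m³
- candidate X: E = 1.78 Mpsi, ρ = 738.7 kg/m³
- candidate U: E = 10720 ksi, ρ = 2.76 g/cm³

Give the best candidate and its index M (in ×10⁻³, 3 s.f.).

candidate X, M = 3.12×10⁻³

Normalizing units and computing the index:
  candidate W: E = 104.1 GPa, ρ = 4540 kg/m³
  candidate S: E = 207.0 GPa, ρ = 7829 kg/m³
  candidate Y: E = 116.0 GPa, ρ = 4450 kg/m³
  candidate J: E = 209.7 GPa, ρ = 7817 kg/m³
  candidate B: E = 34.17 GPa, ρ = 2316 kg/m³
  candidate X: E = 12.27 GPa, ρ = 738.7 kg/m³
  candidate U: E = 73.91 GPa, ρ = 2760 kg/m³
  candidate X: M = 3.12×10⁻³
  candidate U: M = 1.52×10⁻³
  candidate B: M = 1.40×10⁻³
  candidate Y: M = 1.10×10⁻³
  candidate W: M = 1.04×10⁻³
  candidate J: M = 0.760×10⁻³
  candidate S: M = 0.756×10⁻³
Candidate X ranks first.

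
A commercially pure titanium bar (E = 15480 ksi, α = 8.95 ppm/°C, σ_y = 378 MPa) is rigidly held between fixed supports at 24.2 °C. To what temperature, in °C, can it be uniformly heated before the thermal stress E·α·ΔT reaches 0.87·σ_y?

E = 15480 ksi = 106.7 GPa.
E·α·ΔT = 328.9 MPa ⇒ ΔT = 328.9 / (106.7×10³ × 8.95×10⁻⁶) = 344.3 K.
T = 24.2 + 344.3 = 368.5 °C.

368 °C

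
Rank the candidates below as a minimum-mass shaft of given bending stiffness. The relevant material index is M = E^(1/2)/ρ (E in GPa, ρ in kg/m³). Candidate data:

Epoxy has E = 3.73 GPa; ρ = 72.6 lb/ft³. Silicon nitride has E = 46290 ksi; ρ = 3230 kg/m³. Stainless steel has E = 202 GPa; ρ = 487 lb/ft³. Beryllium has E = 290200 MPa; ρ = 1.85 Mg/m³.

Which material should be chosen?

beryllium

Convert each candidate to consistent units, then evaluate M:
  epoxy: E = 3.730 GPa, ρ = 1163 kg/m³
  silicon nitride: E = 319.2 GPa, ρ = 3230 kg/m³
  stainless steel: E = 202.0 GPa, ρ = 7801 kg/m³
  beryllium: E = 290.2 GPa, ρ = 1850 kg/m³
  beryllium: M = 9.21×10⁻³
  silicon nitride: M = 5.53×10⁻³
  stainless steel: M = 1.82×10⁻³
  epoxy: M = 1.66×10⁻³
Beryllium has the largest M.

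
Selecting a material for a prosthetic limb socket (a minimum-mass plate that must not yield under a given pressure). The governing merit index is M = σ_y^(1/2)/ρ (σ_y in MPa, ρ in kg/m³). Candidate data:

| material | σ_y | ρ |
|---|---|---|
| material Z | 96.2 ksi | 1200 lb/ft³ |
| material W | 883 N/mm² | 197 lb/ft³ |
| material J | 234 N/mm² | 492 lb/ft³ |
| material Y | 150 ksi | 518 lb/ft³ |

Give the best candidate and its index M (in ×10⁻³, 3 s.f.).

material W, M = 9.42×10⁻³

Normalizing units and computing the index:
  material Z: σ_y = 663.3 MPa, ρ = 19220 kg/m³
  material W: σ_y = 883.0 MPa, ρ = 3156 kg/m³
  material J: σ_y = 234.0 MPa, ρ = 7881 kg/m³
  material Y: σ_y = 1034 MPa, ρ = 8298 kg/m³
  material W: M = 9.42×10⁻³
  material Y: M = 3.88×10⁻³
  material J: M = 1.94×10⁻³
  material Z: M = 1.34×10⁻³
Highest index: material W.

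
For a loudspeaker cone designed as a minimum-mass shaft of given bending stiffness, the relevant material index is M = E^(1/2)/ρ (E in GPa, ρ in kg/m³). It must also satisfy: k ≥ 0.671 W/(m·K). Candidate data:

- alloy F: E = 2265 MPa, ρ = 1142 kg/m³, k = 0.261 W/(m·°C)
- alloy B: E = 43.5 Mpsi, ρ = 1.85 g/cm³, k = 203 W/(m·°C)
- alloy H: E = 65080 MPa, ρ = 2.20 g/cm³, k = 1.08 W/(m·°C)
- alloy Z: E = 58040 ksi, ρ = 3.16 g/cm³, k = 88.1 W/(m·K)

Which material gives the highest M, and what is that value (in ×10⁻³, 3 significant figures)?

alloy B, M = 9.36×10⁻³

Screen on constraints: k ≥ 0.671 W/(m·K). Survivors: alloy B, alloy H, alloy Z.
Putting every candidate on a common basis:
  alloy B: E = 299.9 GPa, ρ = 1850 kg/m³
  alloy H: E = 65.08 GPa, ρ = 2200 kg/m³
  alloy Z: E = 400.2 GPa, ρ = 3160 kg/m³
  alloy B: M = 9.36×10⁻³
  alloy Z: M = 6.33×10⁻³
  alloy H: M = 3.67×10⁻³
Alloy B has the largest M.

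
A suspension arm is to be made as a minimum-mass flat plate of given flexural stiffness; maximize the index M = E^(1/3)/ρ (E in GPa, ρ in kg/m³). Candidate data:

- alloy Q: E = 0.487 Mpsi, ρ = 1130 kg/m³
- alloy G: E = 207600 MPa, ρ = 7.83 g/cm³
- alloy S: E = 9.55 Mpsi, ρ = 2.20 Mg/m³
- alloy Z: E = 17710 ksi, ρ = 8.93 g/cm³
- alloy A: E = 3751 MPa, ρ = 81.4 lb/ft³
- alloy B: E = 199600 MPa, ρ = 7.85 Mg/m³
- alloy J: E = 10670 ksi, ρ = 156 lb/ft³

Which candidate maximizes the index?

alloy S

Convert each candidate to consistent units, then evaluate M:
  alloy Q: E = 3.358 GPa, ρ = 1130 kg/m³
  alloy G: E = 207.6 GPa, ρ = 7830 kg/m³
  alloy S: E = 65.84 GPa, ρ = 2200 kg/m³
  alloy Z: E = 122.1 GPa, ρ = 8930 kg/m³
  alloy A: E = 3.751 GPa, ρ = 1304 kg/m³
  alloy B: E = 199.6 GPa, ρ = 7850 kg/m³
  alloy J: E = 73.57 GPa, ρ = 2499 kg/m³
  alloy S: M = 1.84×10⁻³
  alloy J: M = 1.68×10⁻³
  alloy Q: M = 1.33×10⁻³
  alloy A: M = 1.19×10⁻³
  alloy G: M = 0.756×10⁻³
  alloy B: M = 0.744×10⁻³
  alloy Z: M = 0.556×10⁻³
Alloy S has the largest M.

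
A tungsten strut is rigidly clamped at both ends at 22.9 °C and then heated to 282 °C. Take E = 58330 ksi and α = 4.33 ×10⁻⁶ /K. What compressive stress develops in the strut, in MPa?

E = 58330 ksi = 402.2 GPa.
ΔT = 259.1 K. Constrained thermal stress σ = E·α·ΔT = 402.2×10³ MPa × 4.33×10⁻⁶ × 259.1 = 451 MPa (compressive).

451 MPa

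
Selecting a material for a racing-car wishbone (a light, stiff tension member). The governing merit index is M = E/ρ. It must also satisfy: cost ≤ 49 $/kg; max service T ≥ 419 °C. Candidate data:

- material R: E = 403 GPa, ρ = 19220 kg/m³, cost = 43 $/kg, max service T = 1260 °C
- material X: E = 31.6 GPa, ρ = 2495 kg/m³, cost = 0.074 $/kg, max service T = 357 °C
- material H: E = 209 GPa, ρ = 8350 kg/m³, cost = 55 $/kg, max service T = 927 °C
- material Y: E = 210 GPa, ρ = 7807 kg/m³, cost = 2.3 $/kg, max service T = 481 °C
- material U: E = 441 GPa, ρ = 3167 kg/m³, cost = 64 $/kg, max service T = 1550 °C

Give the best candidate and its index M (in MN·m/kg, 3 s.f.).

material Y, M = 26.9 MN·m/kg

Screen on constraints: cost ≤ 49 $/kg; max service T ≥ 419 °C. Survivors: material R, material Y.
Evaluate M for each candidate:
  material Y: M = 26.9 MN·m/kg
  material R: M = 21.0 MN·m/kg
Material Y has the largest M.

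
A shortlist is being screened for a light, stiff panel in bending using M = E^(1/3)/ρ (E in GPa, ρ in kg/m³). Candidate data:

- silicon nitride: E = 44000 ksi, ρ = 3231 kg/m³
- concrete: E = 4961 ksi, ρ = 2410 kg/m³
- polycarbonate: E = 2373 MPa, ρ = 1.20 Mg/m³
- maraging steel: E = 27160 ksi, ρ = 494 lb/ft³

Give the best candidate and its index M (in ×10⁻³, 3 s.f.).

silicon nitride, M = 2.08×10⁻³

Convert each candidate to consistent units, then evaluate M:
  silicon nitride: E = 303.4 GPa, ρ = 3231 kg/m³
  concrete: E = 34.20 GPa, ρ = 2410 kg/m³
  polycarbonate: E = 2.373 GPa, ρ = 1200 kg/m³
  maraging steel: E = 187.3 GPa, ρ = 7913 kg/m³
  silicon nitride: M = 2.08×10⁻³
  concrete: M = 1.35×10⁻³
  polycarbonate: M = 1.11×10⁻³
  maraging steel: M = 0.723×10⁻³
Highest index: silicon nitride.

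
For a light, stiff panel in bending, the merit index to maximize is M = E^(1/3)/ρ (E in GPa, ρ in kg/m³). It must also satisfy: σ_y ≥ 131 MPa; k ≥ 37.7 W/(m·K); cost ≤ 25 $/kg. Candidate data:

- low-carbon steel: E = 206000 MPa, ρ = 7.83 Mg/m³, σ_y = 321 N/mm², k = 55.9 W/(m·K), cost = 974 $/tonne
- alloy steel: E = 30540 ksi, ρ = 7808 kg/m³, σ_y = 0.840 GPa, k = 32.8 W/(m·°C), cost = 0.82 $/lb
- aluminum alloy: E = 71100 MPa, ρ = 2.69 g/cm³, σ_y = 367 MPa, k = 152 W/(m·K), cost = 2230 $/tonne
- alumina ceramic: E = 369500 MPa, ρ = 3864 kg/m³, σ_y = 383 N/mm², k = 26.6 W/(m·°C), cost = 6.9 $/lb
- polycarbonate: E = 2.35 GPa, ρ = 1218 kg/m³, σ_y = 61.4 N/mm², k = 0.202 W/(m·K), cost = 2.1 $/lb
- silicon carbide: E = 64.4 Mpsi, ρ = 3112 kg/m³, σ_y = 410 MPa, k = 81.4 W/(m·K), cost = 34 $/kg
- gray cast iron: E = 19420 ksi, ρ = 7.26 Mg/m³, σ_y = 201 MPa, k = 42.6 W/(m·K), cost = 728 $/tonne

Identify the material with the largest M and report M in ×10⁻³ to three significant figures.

Screen on constraints: σ_y ≥ 131 MPa; k ≥ 37.7 W/(m·K); cost ≤ 25 $/kg. Survivors: low-carbon steel, aluminum alloy, gray cast iron.
After converting to SI:
  low-carbon steel: E = 206.0 GPa, ρ = 7830 kg/m³
  aluminum alloy: E = 71.10 GPa, ρ = 2690 kg/m³
  gray cast iron: E = 133.9 GPa, ρ = 7260 kg/m³
  aluminum alloy: M = 1.54×10⁻³
  low-carbon steel: M = 0.754×10⁻³
  gray cast iron: M = 0.705×10⁻³
Aluminum alloy ranks first.

aluminum alloy, M = 1.54×10⁻³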